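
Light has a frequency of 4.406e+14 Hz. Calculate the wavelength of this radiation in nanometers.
680.42 nm

Using the wave equation: c = fλ

Solving for wavelength:
λ = c/f = (3×10⁸ m/s) / (4.406e+14 Hz)
λ = 680.42 nm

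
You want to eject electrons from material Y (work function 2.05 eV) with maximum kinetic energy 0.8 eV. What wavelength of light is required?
435.03 nm

From Einstein's equation: KE_max = hc/λ - φ

Rearranging for λ:
hc/λ = KE_max + φ
λ = hc/(KE_max + φ)

Required photon energy:
E_photon = KE_max + φ = 0.8 + 2.05 = 2.85 eV

Required wavelength:
λ = hc/E_photon = (6.626×10⁻³⁴)(3×10⁸) / (2.85 × 1.602×10⁻¹⁹)
λ = 435.03 nm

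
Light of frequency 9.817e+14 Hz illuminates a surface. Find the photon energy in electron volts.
4.0600 eV

Using E = hf:

E = hf = (6.626×10⁻³⁴ J·s)(9.817e+14 Hz)
E = 4.0600 eV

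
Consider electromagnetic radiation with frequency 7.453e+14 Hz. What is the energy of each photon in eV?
3.0823 eV

Using E = hf:

E = hf = (6.626×10⁻³⁴ J·s)(7.453e+14 Hz)
E = 3.0823 eV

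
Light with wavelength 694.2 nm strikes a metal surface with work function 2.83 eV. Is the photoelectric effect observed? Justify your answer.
No

For photoemission, the photon energy must exceed the work function.

Photon energy: E = hc/λ = 1.7860 eV
Work function: φ = 2.83 eV

Since E_photon (1.7860 eV) < φ (2.83 eV), photoemission will NOT occur.
The threshold wavelength is λ₀ = hc/φ = 438.1 nm.
Since 694.2 nm > 438.1 nm, the photons lack sufficient energy.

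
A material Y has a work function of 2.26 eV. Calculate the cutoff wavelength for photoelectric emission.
548.60 nm

The threshold wavelength is when the photon energy equals the work function:
hc/λ₀ = φ

Solving for λ₀:
λ₀ = hc/φ = (6.626×10⁻³⁴ J·s)(3×10⁸ m/s) / (2.26 eV × 1.602×10⁻¹⁹ J/eV)
λ₀ = 548.60 nm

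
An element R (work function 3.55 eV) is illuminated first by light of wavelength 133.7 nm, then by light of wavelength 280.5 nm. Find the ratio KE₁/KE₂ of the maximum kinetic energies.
6.5777

Using Einstein's equation: KE_max = hc/λ - φ

For λ₁ = 133.7 nm:
E₁ = hc/λ₁ = 9.2733 eV
KE₁ = E₁ - φ = 9.2733 - 3.55 = 5.7233 eV

For λ₂ = 280.5 nm:
E₂ = hc/λ₂ = 4.4201 eV
KE₂ = E₂ - φ = 4.4201 - 3.55 = 0.8701 eV

Ratio: KE₁/KE₂ = 5.7233/0.8701 = 6.5777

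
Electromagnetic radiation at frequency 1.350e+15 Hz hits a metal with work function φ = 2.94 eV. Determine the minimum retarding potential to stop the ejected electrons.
2.6432 V

The stopping potential V_s satisfies: eV_s = KE_max

First, find KE_max using Einstein's equation:
E_photon = hf = (6.626×10⁻³⁴ J·s)(1.350e+15 Hz) = 5.5832 eV
KE_max = E_photon - φ = 5.5832 - 2.94 = 2.6432 eV

Since eV_s = KE_max:
V_s = KE_max/e = 2.6432 V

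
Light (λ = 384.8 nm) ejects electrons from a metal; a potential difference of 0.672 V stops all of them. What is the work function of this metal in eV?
2.55 eV

The stopping potential gives the maximum kinetic energy: KE_max = eV_s = 0.672 eV

From Einstein's photoelectric equation: KE_max = hc/λ - φ
Rearranging: φ = hc/λ - KE_max

Calculate photon energy:
E_photon = hc/λ = (6.626×10⁻³⁴ J·s)(3×10⁸ m/s) / (384.8×10⁻⁹ m) = 3.2220 eV

Therefore:
φ = 3.2220 - 0.672 = 2.55 eV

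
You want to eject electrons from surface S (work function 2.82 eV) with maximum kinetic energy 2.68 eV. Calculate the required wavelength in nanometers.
225.43 nm

From Einstein's equation: KE_max = hc/λ - φ

Rearranging for λ:
hc/λ = KE_max + φ
λ = hc/(KE_max + φ)

Required photon energy:
E_photon = KE_max + φ = 2.68 + 2.82 = 5.50 eV

Required wavelength:
λ = hc/E_photon = (6.626×10⁻³⁴)(3×10⁸) / (5.50 × 1.602×10⁻¹⁹)
λ = 225.43 nm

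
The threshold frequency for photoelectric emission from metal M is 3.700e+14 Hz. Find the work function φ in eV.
1.53 eV

At the threshold frequency, photon energy equals work function:
φ = hf₀

Calculating:
φ = (6.626×10⁻³⁴ J·s)(3.700e+14 Hz)
φ = 1.53 eV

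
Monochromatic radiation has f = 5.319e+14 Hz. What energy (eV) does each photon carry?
2.1998 eV

Using E = hf:

E = hf = (6.626×10⁻³⁴ J·s)(5.319e+14 Hz)
E = 2.1998 eV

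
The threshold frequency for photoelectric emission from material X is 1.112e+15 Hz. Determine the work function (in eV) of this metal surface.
4.60 eV

At the threshold frequency, photon energy equals work function:
φ = hf₀

Calculating:
φ = (6.626×10⁻³⁴ J·s)(1.112e+15 Hz)
φ = 4.60 eV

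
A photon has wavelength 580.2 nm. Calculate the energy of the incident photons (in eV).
2.1369 eV

Using E = hf = hc/λ:

E = hc/λ = (6.626×10⁻³⁴ J·s)(3×10⁸ m/s) / (580.2×10⁻⁹ m)
E = 2.1369 eV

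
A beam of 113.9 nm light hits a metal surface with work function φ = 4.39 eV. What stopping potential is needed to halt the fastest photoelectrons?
6.4954 V

The stopping potential V_s satisfies: eV_s = KE_max

First, find KE_max using Einstein's equation:
E_photon = hc/λ = 10.8854 eV
KE_max = E_photon - φ = 10.8854 - 4.39 = 6.4954 eV

Since eV_s = KE_max:
V_s = KE_max/e = 6.4954 V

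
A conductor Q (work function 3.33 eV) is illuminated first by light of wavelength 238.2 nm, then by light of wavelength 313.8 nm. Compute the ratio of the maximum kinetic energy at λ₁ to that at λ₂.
3.0191

Using Einstein's equation: KE_max = hc/λ - φ

For λ₁ = 238.2 nm:
E₁ = hc/λ₁ = 5.2050 eV
KE₁ = E₁ - φ = 5.2050 - 3.33 = 1.8750 eV

For λ₂ = 313.8 nm:
E₂ = hc/λ₂ = 3.9511 eV
KE₂ = E₂ - φ = 3.9511 - 3.33 = 0.6211 eV

Ratio: KE₁/KE₂ = 1.8750/0.6211 = 3.0191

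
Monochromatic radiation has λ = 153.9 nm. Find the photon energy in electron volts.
8.0562 eV

Using E = hf = hc/λ:

E = hc/λ = (6.626×10⁻³⁴ J·s)(3×10⁸ m/s) / (153.9×10⁻⁹ m)
E = 8.0562 eV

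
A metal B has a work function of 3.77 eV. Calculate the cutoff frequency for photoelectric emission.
9.1158e+14 Hz

The threshold frequency is when the photon energy equals the work function:
hf₀ = φ

Solving for f₀:
f₀ = φ/h = (3.77 eV × 1.602×10⁻¹⁹ J/eV) / (6.626×10⁻³⁴ J·s)
f₀ = 9.1158e+14 Hz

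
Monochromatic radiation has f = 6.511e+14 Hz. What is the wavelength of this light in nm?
460.44 nm

Using the wave equation: c = fλ

Solving for wavelength:
λ = c/f = (3×10⁸ m/s) / (6.511e+14 Hz)
λ = 460.44 nm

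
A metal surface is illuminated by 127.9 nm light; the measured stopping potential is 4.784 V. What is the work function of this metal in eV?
4.91 eV

The stopping potential gives the maximum kinetic energy: KE_max = eV_s = 4.784 eV

From Einstein's photoelectric equation: KE_max = hc/λ - φ
Rearranging: φ = hc/λ - KE_max

Calculate photon energy:
E_photon = hc/λ = (6.626×10⁻³⁴ J·s)(3×10⁸ m/s) / (127.9×10⁻⁹ m) = 9.6938 eV

Therefore:
φ = 9.6938 - 4.784 = 4.91 eV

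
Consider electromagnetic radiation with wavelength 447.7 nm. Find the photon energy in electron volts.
2.7694 eV

Using E = hf = hc/λ:

E = hc/λ = (6.626×10⁻³⁴ J·s)(3×10⁸ m/s) / (447.7×10⁻⁹ m)
E = 2.7694 eV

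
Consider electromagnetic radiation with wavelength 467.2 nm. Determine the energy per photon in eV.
2.6538 eV

Using E = hf = hc/λ:

E = hc/λ = (6.626×10⁻³⁴ J·s)(3×10⁸ m/s) / (467.2×10⁻⁹ m)
E = 2.6538 eV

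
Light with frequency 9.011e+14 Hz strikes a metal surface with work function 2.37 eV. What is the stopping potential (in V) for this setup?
1.3567 V

The stopping potential V_s satisfies: eV_s = KE_max

First, find KE_max using Einstein's equation:
E_photon = hf = (6.626×10⁻³⁴ J·s)(9.011e+14 Hz) = 3.7267 eV
KE_max = E_photon - φ = 3.7267 - 2.37 = 1.3567 eV

Since eV_s = KE_max:
V_s = KE_max/e = 1.3567 V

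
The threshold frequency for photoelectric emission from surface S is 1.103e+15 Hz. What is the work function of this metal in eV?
4.56 eV

At the threshold frequency, photon energy equals work function:
φ = hf₀

Calculating:
φ = (6.626×10⁻³⁴ J·s)(1.103e+15 Hz)
φ = 4.56 eV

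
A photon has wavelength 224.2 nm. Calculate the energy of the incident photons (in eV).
5.5301 eV

Using E = hf = hc/λ:

E = hc/λ = (6.626×10⁻³⁴ J·s)(3×10⁸ m/s) / (224.2×10⁻⁹ m)
E = 5.5301 eV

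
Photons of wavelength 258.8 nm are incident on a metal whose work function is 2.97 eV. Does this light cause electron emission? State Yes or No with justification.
Yes

For photoemission, the photon energy must exceed the work function.

Photon energy: E = hc/λ = 4.7907 eV
Work function: φ = 2.97 eV

Since E_photon (4.7907 eV) > φ (2.97 eV), photoemission WILL occur.
The threshold wavelength is λ₀ = hc/φ = 417.5 nm.
Since 258.8 nm < 417.5 nm, the light has sufficient energy.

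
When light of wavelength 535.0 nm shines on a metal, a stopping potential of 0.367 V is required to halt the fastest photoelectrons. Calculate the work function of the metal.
1.95 eV

The stopping potential gives the maximum kinetic energy: KE_max = eV_s = 0.367 eV

From Einstein's photoelectric equation: KE_max = hc/λ - φ
Rearranging: φ = hc/λ - KE_max

Calculate photon energy:
E_photon = hc/λ = (6.626×10⁻³⁴ J·s)(3×10⁸ m/s) / (535.0×10⁻⁹ m) = 2.3175 eV

Therefore:
φ = 2.3175 - 0.367 = 1.95 eV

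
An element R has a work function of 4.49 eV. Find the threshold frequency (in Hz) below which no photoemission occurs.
1.0857e+15 Hz

The threshold frequency is when the photon energy equals the work function:
hf₀ = φ

Solving for f₀:
f₀ = φ/h = (4.49 eV × 1.602×10⁻¹⁹ J/eV) / (6.626×10⁻³⁴ J·s)
f₀ = 1.0857e+15 Hz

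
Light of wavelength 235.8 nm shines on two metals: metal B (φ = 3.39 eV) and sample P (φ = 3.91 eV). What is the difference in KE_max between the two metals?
0.5200 eV

Using KE_max = hc/λ - φ for each metal:

Photon energy: E = hc/λ = 5.2580 eV

For metal B (φ₁ = 3.39 eV):
KE₁ = E - φ₁ = 5.2580 - 3.39 = 1.8680 eV

For sample P (φ₂ = 3.91 eV):
KE₂ = E - φ₂ = 5.2580 - 3.91 = 1.3480 eV

Difference:
ΔKE = KE₁ - KE₂ = 1.8680 - 1.3480 = 0.5200 eV

Note: The difference equals the difference in work functions: 3.91 - 3.39 = 0.52 eV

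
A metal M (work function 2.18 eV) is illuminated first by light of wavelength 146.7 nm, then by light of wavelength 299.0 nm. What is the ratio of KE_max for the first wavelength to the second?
3.1890

Using Einstein's equation: KE_max = hc/λ - φ

For λ₁ = 146.7 nm:
E₁ = hc/λ₁ = 8.4515 eV
KE₁ = E₁ - φ = 8.4515 - 2.18 = 6.2715 eV

For λ₂ = 299.0 nm:
E₂ = hc/λ₂ = 4.1466 eV
KE₂ = E₂ - φ = 4.1466 - 2.18 = 1.9666 eV

Ratio: KE₁/KE₂ = 6.2715/1.9666 = 3.1890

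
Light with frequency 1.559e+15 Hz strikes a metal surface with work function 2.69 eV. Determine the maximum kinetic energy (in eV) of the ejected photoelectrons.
3.7575 eV

Using Einstein's photoelectric equation: KE_max = hf - φ

First, calculate the photon energy:
E_photon = hf = (6.626×10⁻³⁴ J·s)(1.559e+15 Hz)
E_photon = 6.4475 eV

Then, the maximum kinetic energy:
KE_max = E_photon - φ = 6.4475 eV - 2.69 eV = 3.7575 eV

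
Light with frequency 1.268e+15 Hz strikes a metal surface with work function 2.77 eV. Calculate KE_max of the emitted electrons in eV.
2.4740 eV

Using Einstein's photoelectric equation: KE_max = hf - φ

First, calculate the photon energy:
E_photon = hf = (6.626×10⁻³⁴ J·s)(1.268e+15 Hz)
E_photon = 5.2440 eV

Then, the maximum kinetic energy:
KE_max = E_photon - φ = 5.2440 eV - 2.77 eV = 2.4740 eV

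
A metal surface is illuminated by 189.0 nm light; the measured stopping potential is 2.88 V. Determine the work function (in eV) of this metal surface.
3.68 eV

The stopping potential gives the maximum kinetic energy: KE_max = eV_s = 2.88 eV

From Einstein's photoelectric equation: KE_max = hc/λ - φ
Rearranging: φ = hc/λ - KE_max

Calculate photon energy:
E_photon = hc/λ = (6.626×10⁻³⁴ J·s)(3×10⁸ m/s) / (189.0×10⁻⁹ m) = 6.5600 eV

Therefore:
φ = 6.5600 - 2.88 = 3.68 eV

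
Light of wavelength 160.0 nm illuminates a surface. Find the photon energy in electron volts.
7.7490 eV

Using E = hf = hc/λ:

E = hc/λ = (6.626×10⁻³⁴ J·s)(3×10⁸ m/s) / (160.0×10⁻⁹ m)
E = 7.7490 eV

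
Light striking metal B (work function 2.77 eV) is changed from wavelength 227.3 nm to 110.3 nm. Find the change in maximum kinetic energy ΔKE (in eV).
5.7860 eV

Using Einstein's equation: KE_max = hc/λ - φ

For λ₁ = 227.3 nm:
KE₁ = hc/λ₁ - φ = 5.4547 - 2.77 = 2.6847 eV

For λ₂ = 110.3 nm:
KE₂ = hc/λ₂ - φ = 11.2406 - 2.77 = 8.4706 eV

Change in KE:
ΔKE = KE₂ - KE₁ = 8.4706 - 2.6847 = 5.7860 eV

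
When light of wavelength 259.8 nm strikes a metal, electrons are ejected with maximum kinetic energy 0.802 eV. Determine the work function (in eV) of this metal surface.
3.97 eV

From Einstein's photoelectric equation: KE_max = hf - φ = hc/λ - φ

Rearranging for φ:
φ = hc/λ - KE_max

Calculate photon energy:
E_photon = hc/λ = 4.7723 eV

Therefore:
φ = 4.7723 - 0.802 = 3.97 eV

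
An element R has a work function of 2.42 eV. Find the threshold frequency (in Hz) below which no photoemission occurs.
5.8515e+14 Hz

The threshold frequency is when the photon energy equals the work function:
hf₀ = φ

Solving for f₀:
f₀ = φ/h = (2.42 eV × 1.602×10⁻¹⁹ J/eV) / (6.626×10⁻³⁴ J·s)
f₀ = 5.8515e+14 Hz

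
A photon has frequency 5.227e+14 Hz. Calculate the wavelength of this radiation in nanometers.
573.55 nm

Using the wave equation: c = fλ

Solving for wavelength:
λ = c/f = (3×10⁸ m/s) / (5.227e+14 Hz)
λ = 573.55 nm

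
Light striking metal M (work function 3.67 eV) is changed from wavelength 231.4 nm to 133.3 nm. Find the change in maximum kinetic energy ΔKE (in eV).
3.9431 eV

Using Einstein's equation: KE_max = hc/λ - φ

For λ₁ = 231.4 nm:
KE₁ = hc/λ₁ - φ = 5.3580 - 3.67 = 1.6880 eV

For λ₂ = 133.3 nm:
KE₂ = hc/λ₂ - φ = 9.3011 - 3.67 = 5.6311 eV

Change in KE:
ΔKE = KE₂ - KE₁ = 5.6311 - 1.6880 = 3.9431 eV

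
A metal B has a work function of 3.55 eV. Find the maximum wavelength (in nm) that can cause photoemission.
349.25 nm

The threshold wavelength is when the photon energy equals the work function:
hc/λ₀ = φ

Solving for λ₀:
λ₀ = hc/φ = (6.626×10⁻³⁴ J·s)(3×10⁸ m/s) / (3.55 eV × 1.602×10⁻¹⁹ J/eV)
λ₀ = 349.25 nm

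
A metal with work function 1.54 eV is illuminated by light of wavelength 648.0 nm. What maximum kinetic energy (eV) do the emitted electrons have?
0.3733 eV

Using Einstein's photoelectric equation: KE_max = hf - φ = hc/λ - φ

First, calculate the photon energy:
E_photon = hc/λ = (6.626×10⁻³⁴ J·s)(3×10⁸ m/s) / (648.0×10⁻⁹ m)
E_photon = 1.9133 eV

Then, the maximum kinetic energy:
KE_max = E_photon - φ = 1.9133 eV - 1.54 eV = 0.3733 eV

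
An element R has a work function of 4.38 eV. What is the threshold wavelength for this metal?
283.07 nm

The threshold wavelength is when the photon energy equals the work function:
hc/λ₀ = φ

Solving for λ₀:
λ₀ = hc/φ = (6.626×10⁻³⁴ J·s)(3×10⁸ m/s) / (4.38 eV × 1.602×10⁻¹⁹ J/eV)
λ₀ = 283.07 nm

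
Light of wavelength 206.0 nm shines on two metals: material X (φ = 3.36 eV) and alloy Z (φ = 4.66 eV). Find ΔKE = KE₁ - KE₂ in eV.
1.3000 eV

Using KE_max = hc/λ - φ for each metal:

Photon energy: E = hc/λ = 6.0187 eV

For material X (φ₁ = 3.36 eV):
KE₁ = E - φ₁ = 6.0187 - 3.36 = 2.6587 eV

For alloy Z (φ₂ = 4.66 eV):
KE₂ = E - φ₂ = 6.0187 - 4.66 = 1.3587 eV

Difference:
ΔKE = KE₁ - KE₂ = 2.6587 - 1.3587 = 1.3000 eV

Note: The difference equals the difference in work functions: 4.66 - 3.36 = 1.30 eV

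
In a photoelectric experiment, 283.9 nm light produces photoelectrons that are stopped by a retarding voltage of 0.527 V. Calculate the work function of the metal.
3.84 eV

The stopping potential gives the maximum kinetic energy: KE_max = eV_s = 0.527 eV

From Einstein's photoelectric equation: KE_max = hc/λ - φ
Rearranging: φ = hc/λ - KE_max

Calculate photon energy:
E_photon = hc/λ = (6.626×10⁻³⁴ J·s)(3×10⁸ m/s) / (283.9×10⁻⁹ m) = 4.3672 eV

Therefore:
φ = 4.3672 - 0.527 = 3.84 eV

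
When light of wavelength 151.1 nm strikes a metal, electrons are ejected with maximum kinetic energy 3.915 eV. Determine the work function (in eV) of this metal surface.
4.29 eV

From Einstein's photoelectric equation: KE_max = hf - φ = hc/λ - φ

Rearranging for φ:
φ = hc/λ - KE_max

Calculate photon energy:
E_photon = hc/λ = 8.2054 eV

Therefore:
φ = 8.2054 - 3.915 = 4.29 eV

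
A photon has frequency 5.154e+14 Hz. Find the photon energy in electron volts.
2.1315 eV

Using E = hf:

E = hf = (6.626×10⁻³⁴ J·s)(5.154e+14 Hz)
E = 2.1315 eV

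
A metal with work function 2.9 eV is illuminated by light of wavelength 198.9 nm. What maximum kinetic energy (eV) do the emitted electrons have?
3.3335 eV

Using Einstein's photoelectric equation: KE_max = hf - φ = hc/λ - φ

First, calculate the photon energy:
E_photon = hc/λ = (6.626×10⁻³⁴ J·s)(3×10⁸ m/s) / (198.9×10⁻⁹ m)
E_photon = 6.2335 eV

Then, the maximum kinetic energy:
KE_max = E_photon - φ = 6.2335 eV - 2.9 eV = 3.3335 eV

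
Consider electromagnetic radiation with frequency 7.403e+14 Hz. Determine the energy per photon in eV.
3.0616 eV

Using E = hf:

E = hf = (6.626×10⁻³⁴ J·s)(7.403e+14 Hz)
E = 3.0616 eV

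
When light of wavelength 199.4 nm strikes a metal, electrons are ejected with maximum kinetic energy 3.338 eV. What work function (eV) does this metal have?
2.88 eV

From Einstein's photoelectric equation: KE_max = hf - φ = hc/λ - φ

Rearranging for φ:
φ = hc/λ - KE_max

Calculate photon energy:
E_photon = hc/λ = 6.2179 eV

Therefore:
φ = 6.2179 - 3.338 = 2.88 eV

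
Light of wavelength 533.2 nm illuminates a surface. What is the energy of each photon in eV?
2.3253 eV

Using E = hf = hc/λ:

E = hc/λ = (6.626×10⁻³⁴ J·s)(3×10⁸ m/s) / (533.2×10⁻⁹ m)
E = 2.3253 eV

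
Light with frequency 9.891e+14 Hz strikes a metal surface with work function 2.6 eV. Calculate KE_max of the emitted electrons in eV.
1.4906 eV

Using Einstein's photoelectric equation: KE_max = hf - φ

First, calculate the photon energy:
E_photon = hf = (6.626×10⁻³⁴ J·s)(9.891e+14 Hz)
E_photon = 4.0906 eV

Then, the maximum kinetic energy:
KE_max = E_photon - φ = 4.0906 eV - 2.6 eV = 1.4906 eV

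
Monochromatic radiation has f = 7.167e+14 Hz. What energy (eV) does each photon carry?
2.9640 eV

Using E = hf:

E = hf = (6.626×10⁻³⁴ J·s)(7.167e+14 Hz)
E = 2.9640 eV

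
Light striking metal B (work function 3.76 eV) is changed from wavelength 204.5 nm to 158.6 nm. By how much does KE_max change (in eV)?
1.7546 eV

Using Einstein's equation: KE_max = hc/λ - φ

For λ₁ = 204.5 nm:
KE₁ = hc/λ₁ - φ = 6.0628 - 3.76 = 2.3028 eV

For λ₂ = 158.6 nm:
KE₂ = hc/λ₂ - φ = 7.8174 - 3.76 = 4.0574 eV

Change in KE:
ΔKE = KE₂ - KE₁ = 4.0574 - 2.3028 = 1.7546 eV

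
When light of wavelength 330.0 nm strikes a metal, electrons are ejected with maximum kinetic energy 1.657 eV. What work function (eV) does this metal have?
2.10 eV

From Einstein's photoelectric equation: KE_max = hf - φ = hc/λ - φ

Rearranging for φ:
φ = hc/λ - KE_max

Calculate photon energy:
E_photon = hc/λ = 3.7571 eV

Therefore:
φ = 3.7571 - 1.657 = 2.10 eV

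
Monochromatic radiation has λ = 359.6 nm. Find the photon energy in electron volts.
3.4478 eV

Using E = hf = hc/λ:

E = hc/λ = (6.626×10⁻³⁴ J·s)(3×10⁸ m/s) / (359.6×10⁻⁹ m)
E = 3.4478 eV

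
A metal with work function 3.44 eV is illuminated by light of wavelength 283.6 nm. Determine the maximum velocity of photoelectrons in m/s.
5.7251e+05 m/s

First, find the maximum kinetic energy:
E_photon = hc/λ = 4.3718 eV
KE_max = E_photon - φ = 4.3718 - 3.44 = 0.9318 eV

Convert to Joules: KE_max = 0.9318 × 1.602×10⁻¹⁹ J = 1.4929e-19 J

Then use KE = ½mv² to find velocity:
v = √(2·KE/m) = √(2 × 1.4929e-19 J / 9.109e-31 kg)
v = 5.7251e+05 m/s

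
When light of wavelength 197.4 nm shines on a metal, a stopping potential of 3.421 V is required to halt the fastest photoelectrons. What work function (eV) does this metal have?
2.86 eV

The stopping potential gives the maximum kinetic energy: KE_max = eV_s = 3.421 eV

From Einstein's photoelectric equation: KE_max = hc/λ - φ
Rearranging: φ = hc/λ - KE_max

Calculate photon energy:
E_photon = hc/λ = (6.626×10⁻³⁴ J·s)(3×10⁸ m/s) / (197.4×10⁻⁹ m) = 6.2809 eV

Therefore:
φ = 6.2809 - 3.421 = 2.86 eV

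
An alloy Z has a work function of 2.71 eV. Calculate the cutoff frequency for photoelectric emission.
6.5528e+14 Hz

The threshold frequency is when the photon energy equals the work function:
hf₀ = φ

Solving for f₀:
f₀ = φ/h = (2.71 eV × 1.602×10⁻¹⁹ J/eV) / (6.626×10⁻³⁴ J·s)
f₀ = 6.5528e+14 Hz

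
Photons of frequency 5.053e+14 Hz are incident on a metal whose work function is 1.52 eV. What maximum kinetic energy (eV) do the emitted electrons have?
0.5698 eV

Using Einstein's photoelectric equation: KE_max = hf - φ

First, calculate the photon energy:
E_photon = hf = (6.626×10⁻³⁴ J·s)(5.053e+14 Hz)
E_photon = 2.0898 eV

Then, the maximum kinetic energy:
KE_max = E_photon - φ = 2.0898 eV - 1.52 eV = 0.5698 eV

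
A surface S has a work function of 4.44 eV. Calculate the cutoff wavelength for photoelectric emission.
279.24 nm

The threshold wavelength is when the photon energy equals the work function:
hc/λ₀ = φ

Solving for λ₀:
λ₀ = hc/φ = (6.626×10⁻³⁴ J·s)(3×10⁸ m/s) / (4.44 eV × 1.602×10⁻¹⁹ J/eV)
λ₀ = 279.24 nm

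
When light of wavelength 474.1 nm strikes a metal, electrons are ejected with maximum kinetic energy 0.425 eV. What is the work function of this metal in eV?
2.19 eV

From Einstein's photoelectric equation: KE_max = hf - φ = hc/λ - φ

Rearranging for φ:
φ = hc/λ - KE_max

Calculate photon energy:
E_photon = hc/λ = 2.6151 eV

Therefore:
φ = 2.6151 - 0.425 = 2.19 eV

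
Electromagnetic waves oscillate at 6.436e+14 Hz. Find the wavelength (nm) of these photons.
465.81 nm

Using the wave equation: c = fλ

Solving for wavelength:
λ = c/f = (3×10⁸ m/s) / (6.436e+14 Hz)
λ = 465.81 nm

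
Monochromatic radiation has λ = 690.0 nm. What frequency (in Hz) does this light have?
4.3448e+14 Hz

Using the wave equation: c = fλ

Solving for frequency:
f = c/λ = (3×10⁸ m/s) / (690.0×10⁻⁹ m)
f = 4.3448e+14 Hz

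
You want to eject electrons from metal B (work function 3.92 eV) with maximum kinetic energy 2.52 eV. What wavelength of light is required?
192.52 nm

From Einstein's equation: KE_max = hc/λ - φ

Rearranging for λ:
hc/λ = KE_max + φ
λ = hc/(KE_max + φ)

Required photon energy:
E_photon = KE_max + φ = 2.52 + 3.92 = 6.44 eV

Required wavelength:
λ = hc/E_photon = (6.626×10⁻³⁴)(3×10⁸) / (6.44 × 1.602×10⁻¹⁹)
λ = 192.52 nm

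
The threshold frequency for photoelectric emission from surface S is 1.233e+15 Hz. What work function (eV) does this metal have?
5.10 eV

At the threshold frequency, photon energy equals work function:
φ = hf₀

Calculating:
φ = (6.626×10⁻³⁴ J·s)(1.233e+15 Hz)
φ = 5.10 eV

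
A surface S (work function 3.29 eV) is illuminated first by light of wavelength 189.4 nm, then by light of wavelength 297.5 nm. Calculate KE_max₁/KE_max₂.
3.7106

Using Einstein's equation: KE_max = hc/λ - φ

For λ₁ = 189.4 nm:
E₁ = hc/λ₁ = 6.5462 eV
KE₁ = E₁ - φ = 6.5462 - 3.29 = 3.2562 eV

For λ₂ = 297.5 nm:
E₂ = hc/λ₂ = 4.1675 eV
KE₂ = E₂ - φ = 4.1675 - 3.29 = 0.8775 eV

Ratio: KE₁/KE₂ = 3.2562/0.8775 = 3.7106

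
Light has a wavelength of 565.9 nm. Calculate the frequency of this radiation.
5.2976e+14 Hz

Using the wave equation: c = fλ

Solving for frequency:
f = c/λ = (3×10⁸ m/s) / (565.9×10⁻⁹ m)
f = 5.2976e+14 Hz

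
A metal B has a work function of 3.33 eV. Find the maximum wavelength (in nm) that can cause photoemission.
372.32 nm

The threshold wavelength is when the photon energy equals the work function:
hc/λ₀ = φ

Solving for λ₀:
λ₀ = hc/φ = (6.626×10⁻³⁴ J·s)(3×10⁸ m/s) / (3.33 eV × 1.602×10⁻¹⁹ J/eV)
λ₀ = 372.32 nm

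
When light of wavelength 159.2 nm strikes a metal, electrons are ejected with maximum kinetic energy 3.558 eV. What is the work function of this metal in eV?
4.23 eV

From Einstein's photoelectric equation: KE_max = hf - φ = hc/λ - φ

Rearranging for φ:
φ = hc/λ - KE_max

Calculate photon energy:
E_photon = hc/λ = 7.7880 eV

Therefore:
φ = 7.7880 - 3.558 = 4.23 eV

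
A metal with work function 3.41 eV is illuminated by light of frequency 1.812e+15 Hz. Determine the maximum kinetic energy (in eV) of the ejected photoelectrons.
4.0838 eV

Using Einstein's photoelectric equation: KE_max = hf - φ

First, calculate the photon energy:
E_photon = hf = (6.626×10⁻³⁴ J·s)(1.812e+15 Hz)
E_photon = 7.4938 eV

Then, the maximum kinetic energy:
KE_max = E_photon - φ = 7.4938 eV - 3.41 eV = 4.0838 eV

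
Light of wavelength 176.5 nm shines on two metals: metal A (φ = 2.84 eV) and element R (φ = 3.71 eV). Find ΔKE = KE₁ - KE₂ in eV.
0.8700 eV

Using KE_max = hc/λ - φ for each metal:

Photon energy: E = hc/λ = 7.0246 eV

For metal A (φ₁ = 2.84 eV):
KE₁ = E - φ₁ = 7.0246 - 2.84 = 4.1846 eV

For element R (φ₂ = 3.71 eV):
KE₂ = E - φ₂ = 7.0246 - 3.71 = 3.3146 eV

Difference:
ΔKE = KE₁ - KE₂ = 4.1846 - 3.3146 = 0.8700 eV

Note: The difference equals the difference in work functions: 3.71 - 2.84 = 0.87 eV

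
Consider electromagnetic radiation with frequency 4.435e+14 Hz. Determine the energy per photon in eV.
1.8342 eV

Using E = hf:

E = hf = (6.626×10⁻³⁴ J·s)(4.435e+14 Hz)
E = 1.8342 eV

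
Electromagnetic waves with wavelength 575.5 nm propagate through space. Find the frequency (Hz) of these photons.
5.2093e+14 Hz

Using the wave equation: c = fλ

Solving for frequency:
f = c/λ = (3×10⁸ m/s) / (575.5×10⁻⁹ m)
f = 5.2093e+14 Hz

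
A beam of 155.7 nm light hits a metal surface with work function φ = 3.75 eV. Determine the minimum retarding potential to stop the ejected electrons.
4.2130 V

The stopping potential V_s satisfies: eV_s = KE_max

First, find KE_max using Einstein's equation:
E_photon = hc/λ = 7.9630 eV
KE_max = E_photon - φ = 7.9630 - 3.75 = 4.2130 eV

Since eV_s = KE_max:
V_s = KE_max/e = 4.2130 V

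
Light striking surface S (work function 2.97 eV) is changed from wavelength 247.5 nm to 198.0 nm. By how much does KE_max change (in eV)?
1.2524 eV

Using Einstein's equation: KE_max = hc/λ - φ

For λ₁ = 247.5 nm:
KE₁ = hc/λ₁ - φ = 5.0095 - 2.97 = 2.0395 eV

For λ₂ = 198.0 nm:
KE₂ = hc/λ₂ - φ = 6.2618 - 2.97 = 3.2918 eV

Change in KE:
ΔKE = KE₂ - KE₁ = 3.2918 - 2.0395 = 1.2524 eV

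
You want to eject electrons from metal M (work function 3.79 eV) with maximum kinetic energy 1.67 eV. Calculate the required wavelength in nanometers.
227.08 nm

From Einstein's equation: KE_max = hc/λ - φ

Rearranging for λ:
hc/λ = KE_max + φ
λ = hc/(KE_max + φ)

Required photon energy:
E_photon = KE_max + φ = 1.67 + 3.79 = 5.46 eV

Required wavelength:
λ = hc/E_photon = (6.626×10⁻³⁴)(3×10⁸) / (5.46 × 1.602×10⁻¹⁹)
λ = 227.08 nm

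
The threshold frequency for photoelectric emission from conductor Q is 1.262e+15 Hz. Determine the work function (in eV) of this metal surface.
5.22 eV

At the threshold frequency, photon energy equals work function:
φ = hf₀

Calculating:
φ = (6.626×10⁻³⁴ J·s)(1.262e+15 Hz)
φ = 5.22 eV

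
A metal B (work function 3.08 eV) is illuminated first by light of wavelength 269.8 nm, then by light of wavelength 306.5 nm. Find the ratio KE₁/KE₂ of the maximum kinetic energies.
1.5701

Using Einstein's equation: KE_max = hc/λ - φ

For λ₁ = 269.8 nm:
E₁ = hc/λ₁ = 4.5954 eV
KE₁ = E₁ - φ = 4.5954 - 3.08 = 1.5154 eV

For λ₂ = 306.5 nm:
E₂ = hc/λ₂ = 4.0452 eV
KE₂ = E₂ - φ = 4.0452 - 3.08 = 0.9652 eV

Ratio: KE₁/KE₂ = 1.5154/0.9652 = 1.5701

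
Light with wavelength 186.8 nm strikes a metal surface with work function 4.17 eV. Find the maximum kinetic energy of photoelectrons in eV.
2.4673 eV

Using Einstein's photoelectric equation: KE_max = hf - φ = hc/λ - φ

First, calculate the photon energy:
E_photon = hc/λ = (6.626×10⁻³⁴ J·s)(3×10⁸ m/s) / (186.8×10⁻⁹ m)
E_photon = 6.6373 eV

Then, the maximum kinetic energy:
KE_max = E_photon - φ = 6.6373 eV - 4.17 eV = 2.4673 eV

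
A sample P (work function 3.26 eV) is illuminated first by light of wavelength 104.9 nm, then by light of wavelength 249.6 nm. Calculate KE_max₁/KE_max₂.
5.0133

Using Einstein's equation: KE_max = hc/λ - φ

For λ₁ = 104.9 nm:
E₁ = hc/λ₁ = 11.8193 eV
KE₁ = E₁ - φ = 11.8193 - 3.26 = 8.5593 eV

For λ₂ = 249.6 nm:
E₂ = hc/λ₂ = 4.9673 eV
KE₂ = E₂ - φ = 4.9673 - 3.26 = 1.7073 eV

Ratio: KE₁/KE₂ = 8.5593/1.7073 = 5.0133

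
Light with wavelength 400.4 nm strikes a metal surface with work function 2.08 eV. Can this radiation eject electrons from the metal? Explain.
Yes

For photoemission, the photon energy must exceed the work function.

Photon energy: E = hc/λ = 3.0965 eV
Work function: φ = 2.08 eV

Since E_photon (3.0965 eV) > φ (2.08 eV), photoemission WILL occur.
The threshold wavelength is λ₀ = hc/φ = 596.1 nm.
Since 400.4 nm < 596.1 nm, the light has sufficient energy.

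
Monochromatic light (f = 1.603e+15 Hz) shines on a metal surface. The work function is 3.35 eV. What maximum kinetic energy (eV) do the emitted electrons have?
3.2795 eV

Using Einstein's photoelectric equation: KE_max = hf - φ

First, calculate the photon energy:
E_photon = hf = (6.626×10⁻³⁴ J·s)(1.603e+15 Hz)
E_photon = 6.6295 eV

Then, the maximum kinetic energy:
KE_max = E_photon - φ = 6.6295 eV - 3.35 eV = 3.2795 eV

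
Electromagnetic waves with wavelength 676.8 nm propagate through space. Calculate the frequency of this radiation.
4.4296e+14 Hz

Using the wave equation: c = fλ

Solving for frequency:
f = c/λ = (3×10⁸ m/s) / (676.8×10⁻⁹ m)
f = 4.4296e+14 Hz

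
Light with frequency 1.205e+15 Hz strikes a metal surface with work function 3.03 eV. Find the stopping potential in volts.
1.9535 V

The stopping potential V_s satisfies: eV_s = KE_max

First, find KE_max using Einstein's equation:
E_photon = hf = (6.626×10⁻³⁴ J·s)(1.205e+15 Hz) = 4.9835 eV
KE_max = E_photon - φ = 4.9835 - 3.03 = 1.9535 eV

Since eV_s = KE_max:
V_s = KE_max/e = 1.9535 V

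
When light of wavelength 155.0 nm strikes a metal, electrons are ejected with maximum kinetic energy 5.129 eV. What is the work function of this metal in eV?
2.87 eV

From Einstein's photoelectric equation: KE_max = hf - φ = hc/λ - φ

Rearranging for φ:
φ = hc/λ - KE_max

Calculate photon energy:
E_photon = hc/λ = 7.9990 eV

Therefore:
φ = 7.9990 - 5.129 = 2.87 eV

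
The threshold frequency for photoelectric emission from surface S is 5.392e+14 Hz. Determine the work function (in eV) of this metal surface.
2.23 eV

At the threshold frequency, photon energy equals work function:
φ = hf₀

Calculating:
φ = (6.626×10⁻³⁴ J·s)(5.392e+14 Hz)
φ = 2.23 eV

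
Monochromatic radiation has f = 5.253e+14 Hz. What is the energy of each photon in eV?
2.1725 eV

Using E = hf:

E = hf = (6.626×10⁻³⁴ J·s)(5.253e+14 Hz)
E = 2.1725 eV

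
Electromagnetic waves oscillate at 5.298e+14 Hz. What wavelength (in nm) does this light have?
565.86 nm

Using the wave equation: c = fλ

Solving for wavelength:
λ = c/f = (3×10⁸ m/s) / (5.298e+14 Hz)
λ = 565.86 nm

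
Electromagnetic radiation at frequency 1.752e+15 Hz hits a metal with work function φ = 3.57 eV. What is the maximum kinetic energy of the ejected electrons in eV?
3.6757 eV

Using Einstein's photoelectric equation: KE_max = hf - φ

First, calculate the photon energy:
E_photon = hf = (6.626×10⁻³⁴ J·s)(1.752e+15 Hz)
E_photon = 7.2457 eV

Then, the maximum kinetic energy:
KE_max = E_photon - φ = 7.2457 eV - 3.57 eV = 3.6757 eV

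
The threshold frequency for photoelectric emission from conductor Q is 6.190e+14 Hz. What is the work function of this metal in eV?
2.56 eV

At the threshold frequency, photon energy equals work function:
φ = hf₀

Calculating:
φ = (6.626×10⁻³⁴ J·s)(6.190e+14 Hz)
φ = 2.56 eV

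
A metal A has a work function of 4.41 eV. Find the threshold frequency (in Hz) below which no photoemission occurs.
1.0663e+15 Hz

The threshold frequency is when the photon energy equals the work function:
hf₀ = φ

Solving for f₀:
f₀ = φ/h = (4.41 eV × 1.602×10⁻¹⁹ J/eV) / (6.626×10⁻³⁴ J·s)
f₀ = 1.0663e+15 Hz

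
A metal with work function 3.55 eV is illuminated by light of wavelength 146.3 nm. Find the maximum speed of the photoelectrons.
1.3162e+06 m/s

First, find the maximum kinetic energy:
E_photon = hc/λ = 8.4747 eV
KE_max = E_photon - φ = 8.4747 - 3.55 = 4.9247 eV

Convert to Joules: KE_max = 4.9247 × 1.602×10⁻¹⁹ J = 7.8902e-19 J

Then use KE = ½mv² to find velocity:
v = √(2·KE/m) = √(2 × 7.8902e-19 J / 9.109e-31 kg)
v = 1.3162e+06 m/s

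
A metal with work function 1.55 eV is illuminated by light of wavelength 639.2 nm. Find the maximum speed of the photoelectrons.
3.7024e+05 m/s

First, find the maximum kinetic energy:
E_photon = hc/λ = 1.9397 eV
KE_max = E_photon - φ = 1.9397 - 1.55 = 0.3897 eV

Convert to Joules: KE_max = 0.3897 × 1.602×10⁻¹⁹ J = 6.2433e-20 J

Then use KE = ½mv² to find velocity:
v = √(2·KE/m) = √(2 × 6.2433e-20 J / 9.109e-31 kg)
v = 3.7024e+05 m/s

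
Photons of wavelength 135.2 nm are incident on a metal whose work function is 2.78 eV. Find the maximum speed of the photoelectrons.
1.4993e+06 m/s

First, find the maximum kinetic energy:
E_photon = hc/λ = 9.1704 eV
KE_max = E_photon - φ = 9.1704 - 2.78 = 6.3904 eV

Convert to Joules: KE_max = 6.3904 × 1.602×10⁻¹⁹ J = 1.0239e-18 J

Then use KE = ½mv² to find velocity:
v = √(2·KE/m) = √(2 × 1.0239e-18 J / 9.109e-31 kg)
v = 1.4993e+06 m/s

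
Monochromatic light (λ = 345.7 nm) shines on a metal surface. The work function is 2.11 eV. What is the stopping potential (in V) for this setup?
1.4765 V

The stopping potential V_s satisfies: eV_s = KE_max

First, find KE_max using Einstein's equation:
E_photon = hc/λ = 3.5865 eV
KE_max = E_photon - φ = 3.5865 - 2.11 = 1.4765 eV

Since eV_s = KE_max:
V_s = KE_max/e = 1.4765 V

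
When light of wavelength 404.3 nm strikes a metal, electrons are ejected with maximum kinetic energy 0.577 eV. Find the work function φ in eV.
2.49 eV

From Einstein's photoelectric equation: KE_max = hf - φ = hc/λ - φ

Rearranging for φ:
φ = hc/λ - KE_max

Calculate photon energy:
E_photon = hc/λ = 3.0666 eV

Therefore:
φ = 3.0666 - 0.577 = 2.49 eV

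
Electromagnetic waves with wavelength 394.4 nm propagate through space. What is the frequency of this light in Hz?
7.6012e+14 Hz

Using the wave equation: c = fλ

Solving for frequency:
f = c/λ = (3×10⁸ m/s) / (394.4×10⁻⁹ m)
f = 7.6012e+14 Hz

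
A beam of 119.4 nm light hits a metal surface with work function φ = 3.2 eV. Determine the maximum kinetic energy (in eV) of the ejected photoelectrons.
7.1839 eV

Using Einstein's photoelectric equation: KE_max = hf - φ = hc/λ - φ

First, calculate the photon energy:
E_photon = hc/λ = (6.626×10⁻³⁴ J·s)(3×10⁸ m/s) / (119.4×10⁻⁹ m)
E_photon = 10.3839 eV

Then, the maximum kinetic energy:
KE_max = E_photon - φ = 10.3839 eV - 3.2 eV = 7.1839 eV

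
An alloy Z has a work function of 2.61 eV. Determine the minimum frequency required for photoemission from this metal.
6.3110e+14 Hz

The threshold frequency is when the photon energy equals the work function:
hf₀ = φ

Solving for f₀:
f₀ = φ/h = (2.61 eV × 1.602×10⁻¹⁹ J/eV) / (6.626×10⁻³⁴ J·s)
f₀ = 6.3110e+14 Hz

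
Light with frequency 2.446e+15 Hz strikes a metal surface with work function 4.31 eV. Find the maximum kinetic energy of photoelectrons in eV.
5.8058 eV

Using Einstein's photoelectric equation: KE_max = hf - φ

First, calculate the photon energy:
E_photon = hf = (6.626×10⁻³⁴ J·s)(2.446e+15 Hz)
E_photon = 10.1158 eV

Then, the maximum kinetic energy:
KE_max = E_photon - φ = 10.1158 eV - 4.31 eV = 5.8058 eV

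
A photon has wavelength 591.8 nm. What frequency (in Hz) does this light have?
5.0658e+14 Hz

Using the wave equation: c = fλ

Solving for frequency:
f = c/λ = (3×10⁸ m/s) / (591.8×10⁻⁹ m)
f = 5.0658e+14 Hz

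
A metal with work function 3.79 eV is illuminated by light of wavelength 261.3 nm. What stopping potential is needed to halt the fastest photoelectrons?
0.9549 V

The stopping potential V_s satisfies: eV_s = KE_max

First, find KE_max using Einstein's equation:
E_photon = hc/λ = 4.7449 eV
KE_max = E_photon - φ = 4.7449 - 3.79 = 0.9549 eV

Since eV_s = KE_max:
V_s = KE_max/e = 0.9549 V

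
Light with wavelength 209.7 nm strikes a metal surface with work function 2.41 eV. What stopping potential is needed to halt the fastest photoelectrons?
3.5025 V

The stopping potential V_s satisfies: eV_s = KE_max

First, find KE_max using Einstein's equation:
E_photon = hc/λ = 5.9125 eV
KE_max = E_photon - φ = 5.9125 - 2.41 = 3.5025 eV

Since eV_s = KE_max:
V_s = KE_max/e = 3.5025 V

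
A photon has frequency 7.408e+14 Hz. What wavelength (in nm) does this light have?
404.69 nm

Using the wave equation: c = fλ

Solving for wavelength:
λ = c/f = (3×10⁸ m/s) / (7.408e+14 Hz)
λ = 404.69 nm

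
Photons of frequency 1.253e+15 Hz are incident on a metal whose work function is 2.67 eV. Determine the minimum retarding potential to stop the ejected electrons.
2.5120 V

The stopping potential V_s satisfies: eV_s = KE_max

First, find KE_max using Einstein's equation:
E_photon = hf = (6.626×10⁻³⁴ J·s)(1.253e+15 Hz) = 5.1820 eV
KE_max = E_photon - φ = 5.1820 - 2.67 = 2.5120 eV

Since eV_s = KE_max:
V_s = KE_max/e = 2.5120 V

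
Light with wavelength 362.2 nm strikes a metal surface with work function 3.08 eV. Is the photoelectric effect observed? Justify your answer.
Yes

For photoemission, the photon energy must exceed the work function.

Photon energy: E = hc/λ = 3.4231 eV
Work function: φ = 3.08 eV

Since E_photon (3.4231 eV) > φ (3.08 eV), photoemission WILL occur.
The threshold wavelength is λ₀ = hc/φ = 402.5 nm.
Since 362.2 nm < 402.5 nm, the light has sufficient energy.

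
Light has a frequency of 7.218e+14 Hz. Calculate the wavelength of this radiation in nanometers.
415.34 nm

Using the wave equation: c = fλ

Solving for wavelength:
λ = c/f = (3×10⁸ m/s) / (7.218e+14 Hz)
λ = 415.34 nm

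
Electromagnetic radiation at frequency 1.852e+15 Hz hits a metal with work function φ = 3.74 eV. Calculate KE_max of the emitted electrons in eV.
3.9193 eV

Using Einstein's photoelectric equation: KE_max = hf - φ

First, calculate the photon energy:
E_photon = hf = (6.626×10⁻³⁴ J·s)(1.852e+15 Hz)
E_photon = 7.6593 eV

Then, the maximum kinetic energy:
KE_max = E_photon - φ = 7.6593 eV - 3.74 eV = 3.9193 eV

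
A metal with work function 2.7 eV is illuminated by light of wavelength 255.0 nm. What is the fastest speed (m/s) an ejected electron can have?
8.7210e+05 m/s

First, find the maximum kinetic energy:
E_photon = hc/λ = 4.8621 eV
KE_max = E_photon - φ = 4.8621 - 2.7 = 2.1621 eV

Convert to Joules: KE_max = 2.1621 × 1.602×10⁻¹⁹ J = 3.4641e-19 J

Then use KE = ½mv² to find velocity:
v = √(2·KE/m) = √(2 × 3.4641e-19 J / 9.109e-31 kg)
v = 8.7210e+05 m/s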